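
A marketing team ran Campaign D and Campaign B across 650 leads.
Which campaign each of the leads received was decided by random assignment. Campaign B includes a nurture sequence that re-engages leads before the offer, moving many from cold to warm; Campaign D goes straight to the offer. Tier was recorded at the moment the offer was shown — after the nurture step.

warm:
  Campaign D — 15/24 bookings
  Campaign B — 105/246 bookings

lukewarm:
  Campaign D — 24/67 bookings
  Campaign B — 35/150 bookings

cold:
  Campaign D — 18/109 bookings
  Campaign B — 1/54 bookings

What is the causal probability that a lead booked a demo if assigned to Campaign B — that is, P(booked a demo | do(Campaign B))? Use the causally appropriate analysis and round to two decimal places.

0.31

The engagement tier-specific comparison favours Campaign D throughout, but the pooled figures favour Campaign B. The question is whether to condition on engagement tier.
Engagement tier is downstream of the campaign. One should not condition on a consequence of treatment, so the overall rates are the right comparison.
So P(outcome | do(Campaign B)) is just the pooled rate for Campaign B: 141/450 = 0.313.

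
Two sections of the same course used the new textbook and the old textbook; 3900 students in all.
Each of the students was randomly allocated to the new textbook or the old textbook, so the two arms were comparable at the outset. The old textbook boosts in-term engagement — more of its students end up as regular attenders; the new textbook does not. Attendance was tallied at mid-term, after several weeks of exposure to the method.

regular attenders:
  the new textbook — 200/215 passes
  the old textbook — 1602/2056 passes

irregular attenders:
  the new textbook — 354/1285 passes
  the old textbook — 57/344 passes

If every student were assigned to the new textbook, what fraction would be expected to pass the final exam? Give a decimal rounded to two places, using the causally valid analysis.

Mid-term attendance is downstream of the teaching method. One should not condition on a consequence of treatment, so the overall rates are the right comparison.
So P(outcome | do(the new textbook)) is just the pooled rate for the new textbook: 554/1500 = 0.369.

0.37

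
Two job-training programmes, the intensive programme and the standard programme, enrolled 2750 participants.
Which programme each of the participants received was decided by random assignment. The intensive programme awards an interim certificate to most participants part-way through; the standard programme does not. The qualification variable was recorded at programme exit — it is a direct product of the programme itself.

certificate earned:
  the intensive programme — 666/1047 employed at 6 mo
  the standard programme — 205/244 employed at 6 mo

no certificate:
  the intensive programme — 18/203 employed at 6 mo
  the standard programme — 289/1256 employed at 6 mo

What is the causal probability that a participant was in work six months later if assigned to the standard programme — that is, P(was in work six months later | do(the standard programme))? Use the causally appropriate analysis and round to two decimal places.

0.33

The stratified and pooled comparisons disagree (the standard programme wins within each qualification attained during the programme; the intensive programme wins overall), so the answer turns on the causal role of qualification attained during the programme.
Because the programme influences qualification attained during the programme, qualification attained during the programme is a post-treatment mediator, not a confounder. Stratifying on it would bias the estimate; the causal effect is the crude pooled difference.
So P(outcome | do(the standard programme)) is just the pooled rate for the standard programme: 494/1500 = 0.329.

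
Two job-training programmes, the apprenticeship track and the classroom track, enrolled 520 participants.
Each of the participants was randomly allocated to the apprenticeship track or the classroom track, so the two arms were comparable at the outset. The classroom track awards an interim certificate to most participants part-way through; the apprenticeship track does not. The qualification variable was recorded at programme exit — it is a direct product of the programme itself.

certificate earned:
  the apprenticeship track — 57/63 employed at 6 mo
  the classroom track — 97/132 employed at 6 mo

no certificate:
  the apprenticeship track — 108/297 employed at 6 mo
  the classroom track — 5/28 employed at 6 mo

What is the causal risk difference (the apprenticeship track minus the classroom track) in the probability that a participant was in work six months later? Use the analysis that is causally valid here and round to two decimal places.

the apprenticeship track is higher inside every qualification attained during the programme stratum but the classroom track is higher in aggregate. Whether to stratify depends on how qualification attained during the programme relates to the programme.
The distribution of qualification attained during the programme is itself part of what the programme does — it is an intermediate outcome. Holding it fixed would remove that part of the effect; the total effect is the pooled difference.
The causal difference is the pooled difference: 0.458 − 0.637 = -0.179.

-0.18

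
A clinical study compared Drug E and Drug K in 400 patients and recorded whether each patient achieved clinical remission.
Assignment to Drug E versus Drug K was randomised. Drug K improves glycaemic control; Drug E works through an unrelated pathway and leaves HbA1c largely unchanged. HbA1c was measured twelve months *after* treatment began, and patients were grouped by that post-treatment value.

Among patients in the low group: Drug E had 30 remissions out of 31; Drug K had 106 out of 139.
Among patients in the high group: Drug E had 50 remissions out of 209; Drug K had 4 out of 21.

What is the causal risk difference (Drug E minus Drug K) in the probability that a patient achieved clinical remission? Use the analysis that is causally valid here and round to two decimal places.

-0.35

Within every HbA1c level Drug E has the higher rate, yet pooled Drug K does — Simpson's reversal.
HbA1c here is a post-treatment variable shaped by the drug; conditioning on it would introduce bias rather than remove it. The overall comparison is the causal one.
The causal difference is the pooled difference: 0.333 − 0.688 = -0.354.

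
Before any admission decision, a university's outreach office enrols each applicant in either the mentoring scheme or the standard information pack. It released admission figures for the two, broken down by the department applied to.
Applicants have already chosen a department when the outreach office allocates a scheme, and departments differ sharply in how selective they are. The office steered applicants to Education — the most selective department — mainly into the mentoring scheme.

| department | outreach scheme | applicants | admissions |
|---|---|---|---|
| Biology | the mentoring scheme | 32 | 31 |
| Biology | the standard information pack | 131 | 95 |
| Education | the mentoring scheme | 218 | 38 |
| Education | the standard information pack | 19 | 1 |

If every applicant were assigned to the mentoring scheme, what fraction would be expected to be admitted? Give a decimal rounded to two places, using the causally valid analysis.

0.50

The imbalance in department arose from how applicants were allocated, not from anything the outreach scheme did; and department independently affects the outcome. The pooled gap is confounded — condition on department.
Standardising the mentoring scheme to the population department mix: 0.407·31/32 + 0.593·38/218 = 0.498.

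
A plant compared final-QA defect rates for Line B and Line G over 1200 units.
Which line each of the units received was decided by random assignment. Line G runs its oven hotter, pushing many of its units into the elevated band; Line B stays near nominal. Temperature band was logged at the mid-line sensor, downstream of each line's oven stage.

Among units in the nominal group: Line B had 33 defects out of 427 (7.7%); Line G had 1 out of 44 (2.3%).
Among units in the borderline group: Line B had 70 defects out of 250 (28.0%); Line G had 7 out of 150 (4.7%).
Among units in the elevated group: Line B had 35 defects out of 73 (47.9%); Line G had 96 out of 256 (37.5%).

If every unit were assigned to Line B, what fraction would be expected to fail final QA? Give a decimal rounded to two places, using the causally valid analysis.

0.18

The distribution of in-process temperature band is itself part of what the line does — it is an intermediate outcome. Holding it fixed would remove that part of the effect; the total effect is the pooled difference.
So P(outcome | do(Line B)) is just the pooled rate for Line B: 138/750 = 0.184.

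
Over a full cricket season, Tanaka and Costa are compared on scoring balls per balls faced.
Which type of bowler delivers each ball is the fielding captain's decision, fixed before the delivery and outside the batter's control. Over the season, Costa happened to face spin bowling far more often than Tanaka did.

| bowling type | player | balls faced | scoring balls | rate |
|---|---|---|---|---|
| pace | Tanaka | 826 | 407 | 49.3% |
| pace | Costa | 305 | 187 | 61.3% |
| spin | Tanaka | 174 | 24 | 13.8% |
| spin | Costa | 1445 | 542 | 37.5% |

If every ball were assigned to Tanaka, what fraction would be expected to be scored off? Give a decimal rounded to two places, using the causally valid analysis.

0.28

Bowling type satisfies the back-door criterion: it is not a descendant of the player, and it blocks the spurious path from player to outcome. Adjusting for it (i.e., using the within-bowling type rates) gives the causal effect.
Standardising Tanaka to the population bowling type mix: 0.411·407/826 + 0.589·24/174 = 0.284.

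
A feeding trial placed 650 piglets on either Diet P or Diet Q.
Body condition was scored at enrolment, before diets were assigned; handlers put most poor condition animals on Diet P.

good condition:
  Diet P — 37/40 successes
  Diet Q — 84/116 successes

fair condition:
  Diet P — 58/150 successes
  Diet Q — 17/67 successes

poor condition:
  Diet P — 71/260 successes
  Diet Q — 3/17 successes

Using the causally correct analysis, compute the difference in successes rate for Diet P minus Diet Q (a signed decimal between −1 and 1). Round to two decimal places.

Starting body condition satisfies the back-door criterion: it is not a descendant of the diet, and it blocks the spurious path from diet to outcome. Adjusting for it (i.e., using the within-starting body condition rates) gives the causal effect.
Adjusting over the population distribution of starting body condition: 0.240·(0.925−0.724) + 0.334·(0.387−0.254) + 0.426·(0.273−0.176) = +0.134.

+0.13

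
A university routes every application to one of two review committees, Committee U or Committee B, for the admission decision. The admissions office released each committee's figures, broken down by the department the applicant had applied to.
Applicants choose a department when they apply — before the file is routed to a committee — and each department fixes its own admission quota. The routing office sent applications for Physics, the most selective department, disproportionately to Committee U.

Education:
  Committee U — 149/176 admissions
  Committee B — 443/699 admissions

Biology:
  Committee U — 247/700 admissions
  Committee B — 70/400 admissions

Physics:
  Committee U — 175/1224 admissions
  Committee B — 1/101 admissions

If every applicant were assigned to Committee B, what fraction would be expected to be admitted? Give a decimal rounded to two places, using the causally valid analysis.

The department-specific comparison favours Committee U throughout, but the pooled figures favour Committee B. The question is whether to condition on department.
Nothing the review committee does changes department; the imbalance is an allocation artefact. With department also predicting the outcome, the pooled figure is confounded, and the within-stratum comparison is the causal one.
Standardising Committee B to the population department mix: 0.265·443/699 + 0.333·70/400 + 0.402·1/101 = 0.230.

0.23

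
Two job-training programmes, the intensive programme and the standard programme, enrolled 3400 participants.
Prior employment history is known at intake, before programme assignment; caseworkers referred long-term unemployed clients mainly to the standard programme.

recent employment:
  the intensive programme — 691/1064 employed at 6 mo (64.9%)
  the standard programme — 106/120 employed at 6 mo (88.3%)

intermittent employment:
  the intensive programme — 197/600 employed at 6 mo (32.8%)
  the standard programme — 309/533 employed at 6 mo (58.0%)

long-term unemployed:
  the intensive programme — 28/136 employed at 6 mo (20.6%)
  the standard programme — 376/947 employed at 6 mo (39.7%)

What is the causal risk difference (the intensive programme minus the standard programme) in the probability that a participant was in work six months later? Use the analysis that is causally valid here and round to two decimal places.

The prior employment history-specific comparison favours the standard programme throughout, but the pooled figures favour the intensive programme. The question is whether to condition on prior employment history.
Here prior employment history is a common cause — it drives both which programme a case falls under and the outcome. The crude comparison mixes populations; the stratum-specific rates are the causally relevant ones.
Adjusting over the population distribution of prior employment history: 0.348·(0.649−0.883) + 0.333·(0.328−0.580) + 0.319·(0.206−0.397) = -0.226.

-0.23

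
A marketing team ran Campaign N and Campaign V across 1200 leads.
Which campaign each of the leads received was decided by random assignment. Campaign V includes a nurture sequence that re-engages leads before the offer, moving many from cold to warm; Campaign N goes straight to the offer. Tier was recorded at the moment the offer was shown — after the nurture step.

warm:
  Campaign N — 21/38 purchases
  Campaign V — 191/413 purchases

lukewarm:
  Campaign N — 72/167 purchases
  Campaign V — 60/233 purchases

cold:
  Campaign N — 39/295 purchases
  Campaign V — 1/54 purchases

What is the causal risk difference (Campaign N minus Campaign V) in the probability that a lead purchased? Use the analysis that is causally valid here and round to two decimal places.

-0.10

The engagement tier-specific comparison favours Campaign N throughout, but the pooled figures favour Campaign V. The question is whether to condition on engagement tier.
Because the campaign influences engagement tier, engagement tier is a post-treatment mediator, not a confounder. Stratifying on it would bias the estimate; the causal effect is the crude pooled difference.
The causal difference is the pooled difference: 0.264 − 0.360 = -0.096.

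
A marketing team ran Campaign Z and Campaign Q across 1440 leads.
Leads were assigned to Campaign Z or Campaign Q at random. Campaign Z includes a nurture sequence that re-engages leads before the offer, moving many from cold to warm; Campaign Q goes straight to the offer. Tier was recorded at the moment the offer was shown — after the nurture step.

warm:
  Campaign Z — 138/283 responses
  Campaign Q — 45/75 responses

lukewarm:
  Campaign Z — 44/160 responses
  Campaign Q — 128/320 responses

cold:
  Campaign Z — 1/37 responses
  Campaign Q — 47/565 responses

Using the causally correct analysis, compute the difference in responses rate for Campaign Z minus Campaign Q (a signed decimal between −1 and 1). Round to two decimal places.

The stratified and pooled comparisons disagree (Campaign Q wins within each engagement tier; Campaign Z wins overall), so the answer turns on the causal role of engagement tier.
Engagement tier is recorded after the campaign and is itself shifted by it — it sits on the causal path from campaign to outcome. Conditioning on a mediator would strip out part of the effect we want; the pooled comparison gives the total causal effect.
The causal difference is the pooled difference: 0.381 − 0.229 = +0.152.

+0.15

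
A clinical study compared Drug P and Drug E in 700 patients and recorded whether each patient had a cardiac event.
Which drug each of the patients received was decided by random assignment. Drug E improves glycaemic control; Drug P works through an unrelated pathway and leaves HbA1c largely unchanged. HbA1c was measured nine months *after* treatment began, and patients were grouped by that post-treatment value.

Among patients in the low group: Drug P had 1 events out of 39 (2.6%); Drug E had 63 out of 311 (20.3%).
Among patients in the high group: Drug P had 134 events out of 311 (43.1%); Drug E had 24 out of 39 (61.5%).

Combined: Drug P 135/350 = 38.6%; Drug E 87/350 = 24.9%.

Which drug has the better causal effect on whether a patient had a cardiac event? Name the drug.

Drug E

Within every HbA1c level Drug P has the lower rate, yet pooled Drug E does — Simpson's reversal.
HbA1c is downstream of the drug. One should not condition on a consequence of treatment, so the overall rates are the right comparison.
Pooled: Drug P 38.6% vs Drug E 24.9%; Drug E is lower overall.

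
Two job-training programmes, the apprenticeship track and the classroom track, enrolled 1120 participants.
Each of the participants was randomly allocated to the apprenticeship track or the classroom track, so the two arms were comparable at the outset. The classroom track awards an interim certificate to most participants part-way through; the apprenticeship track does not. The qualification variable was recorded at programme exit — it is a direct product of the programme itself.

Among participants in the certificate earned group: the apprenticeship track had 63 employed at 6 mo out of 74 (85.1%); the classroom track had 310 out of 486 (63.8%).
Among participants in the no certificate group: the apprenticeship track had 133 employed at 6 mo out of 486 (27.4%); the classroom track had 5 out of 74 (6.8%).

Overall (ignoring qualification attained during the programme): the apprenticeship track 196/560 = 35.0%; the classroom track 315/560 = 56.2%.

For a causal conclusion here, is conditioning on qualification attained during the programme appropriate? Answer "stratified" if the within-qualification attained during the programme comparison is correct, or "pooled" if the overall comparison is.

pooled

the apprenticeship track is higher inside every qualification attained during the programme stratum but the classroom track is higher in aggregate. Whether to stratify depends on how qualification attained during the programme relates to the programme.
Stratifying would compare programmes among participants the programmes themselves sorted into qualification attained during the programme groups — a form of selection on an intermediate. The unconditioned pooled rates give the total causal effect.
Pooled: the apprenticeship track 35.0% vs the classroom track 56.2%; the classroom track is higher overall.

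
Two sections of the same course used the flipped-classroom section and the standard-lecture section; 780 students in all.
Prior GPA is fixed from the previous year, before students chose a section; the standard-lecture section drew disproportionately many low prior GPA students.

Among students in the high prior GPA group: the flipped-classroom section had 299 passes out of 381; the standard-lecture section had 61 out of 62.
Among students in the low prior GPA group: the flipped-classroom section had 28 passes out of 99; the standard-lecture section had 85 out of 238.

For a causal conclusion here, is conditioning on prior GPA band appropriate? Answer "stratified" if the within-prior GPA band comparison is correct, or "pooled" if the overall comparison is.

stratified

The stratified and pooled comparisons disagree (the standard-lecture section wins within each prior GPA band; the flipped-classroom section wins overall), so the answer turns on the causal role of prior GPA band.
Here prior GPA band is a common cause — it drives both which teaching method a case falls under and the outcome. The crude comparison mixes populations; the stratum-specific rates are the causally relevant ones.
Within each level — high prior GPA: 78.5% vs 98.4%; low prior GPA: 28.3% vs 35.7% — the standard-lecture section is higher every time.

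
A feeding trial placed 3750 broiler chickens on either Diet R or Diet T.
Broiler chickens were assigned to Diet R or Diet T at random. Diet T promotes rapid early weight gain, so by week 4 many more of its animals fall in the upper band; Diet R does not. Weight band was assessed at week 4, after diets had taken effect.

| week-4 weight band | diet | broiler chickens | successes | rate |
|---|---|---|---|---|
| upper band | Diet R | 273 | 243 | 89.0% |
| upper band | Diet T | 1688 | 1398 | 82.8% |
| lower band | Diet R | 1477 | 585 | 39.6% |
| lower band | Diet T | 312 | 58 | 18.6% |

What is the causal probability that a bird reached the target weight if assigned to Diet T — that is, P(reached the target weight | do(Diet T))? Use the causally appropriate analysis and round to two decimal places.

0.73

Within every week-4 weight band level Diet R has the higher rate, yet pooled Diet T does — Simpson's reversal.
Because the diet influences week-4 weight band, week-4 weight band is a post-treatment mediator, not a confounder. Stratifying on it would bias the estimate; the causal effect is the crude pooled difference.
So P(outcome | do(Diet T)) is just the pooled rate for Diet T: 1456/2000 = 0.728.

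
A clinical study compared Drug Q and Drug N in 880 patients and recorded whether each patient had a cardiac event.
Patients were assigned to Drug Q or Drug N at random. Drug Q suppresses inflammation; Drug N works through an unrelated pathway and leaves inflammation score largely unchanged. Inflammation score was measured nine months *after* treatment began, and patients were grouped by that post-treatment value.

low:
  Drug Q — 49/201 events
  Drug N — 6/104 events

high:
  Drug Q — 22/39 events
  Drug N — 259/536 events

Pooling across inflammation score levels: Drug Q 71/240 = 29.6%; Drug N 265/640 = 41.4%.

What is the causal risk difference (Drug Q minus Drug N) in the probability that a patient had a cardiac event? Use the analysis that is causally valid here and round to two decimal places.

The stratified and pooled comparisons disagree (Drug N wins within each inflammation score; Drug Q wins overall), so the answer turns on the causal role of inflammation score.
Inflammation score lies on the pathway drug → inflammation score → outcome, so adjusting for it blocks the indirect effect. For the total causal effect of drug, use the unadjusted pooled rates.
The causal difference is the pooled difference: 0.296 − 0.414 = -0.118.

-0.12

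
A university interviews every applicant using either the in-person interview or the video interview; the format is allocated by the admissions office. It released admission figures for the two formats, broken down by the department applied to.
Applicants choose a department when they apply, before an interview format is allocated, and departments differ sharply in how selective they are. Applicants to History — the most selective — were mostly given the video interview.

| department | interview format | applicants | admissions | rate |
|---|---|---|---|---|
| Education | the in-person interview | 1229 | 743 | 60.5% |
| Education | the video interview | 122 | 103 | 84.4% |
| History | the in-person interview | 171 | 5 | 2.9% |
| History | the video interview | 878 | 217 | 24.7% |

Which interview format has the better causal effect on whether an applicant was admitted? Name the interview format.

the video interview

the video interview is higher inside every department stratum but the in-person interview is higher in aggregate. Whether to stratify depends on how department relates to the interview format.
The imbalance in department arose from how applicants were allocated, not from anything the interview format did; and department independently affects the outcome. The pooled gap is confounded — condition on department.
Within each level — Education: 60.5% vs 84.4%; History: 2.9% vs 24.7% — the video interview is higher every time.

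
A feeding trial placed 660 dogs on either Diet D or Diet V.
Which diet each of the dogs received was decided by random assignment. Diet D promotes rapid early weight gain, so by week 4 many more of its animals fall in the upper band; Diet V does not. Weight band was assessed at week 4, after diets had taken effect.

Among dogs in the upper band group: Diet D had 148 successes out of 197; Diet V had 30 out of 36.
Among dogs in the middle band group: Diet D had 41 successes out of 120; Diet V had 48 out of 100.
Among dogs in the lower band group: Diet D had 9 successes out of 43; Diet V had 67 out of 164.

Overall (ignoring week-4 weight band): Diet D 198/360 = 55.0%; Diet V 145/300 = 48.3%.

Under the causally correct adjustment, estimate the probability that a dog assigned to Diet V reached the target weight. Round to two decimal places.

0.48

Diet V is higher inside every week-4 weight band stratum but Diet D is higher in aggregate. Whether to stratify depends on how week-4 weight band relates to the diet.
The distribution of week-4 weight band is itself part of what the diet does — it is an intermediate outcome. Holding it fixed would remove that part of the effect; the total effect is the pooled difference.
So P(outcome | do(Diet V)) is just the pooled rate for Diet V: 145/300 = 0.483.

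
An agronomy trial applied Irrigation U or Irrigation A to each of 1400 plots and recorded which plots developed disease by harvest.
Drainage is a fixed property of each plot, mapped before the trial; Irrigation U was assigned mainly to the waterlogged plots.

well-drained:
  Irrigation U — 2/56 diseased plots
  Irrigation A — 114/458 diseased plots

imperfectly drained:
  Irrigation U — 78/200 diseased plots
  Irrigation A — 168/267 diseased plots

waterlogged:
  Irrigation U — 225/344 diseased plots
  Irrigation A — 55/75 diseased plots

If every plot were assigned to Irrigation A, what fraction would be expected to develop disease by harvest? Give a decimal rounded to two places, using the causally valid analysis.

The stratified and pooled comparisons disagree (Irrigation U wins within each field drainage; Irrigation A wins overall), so the answer turns on the causal role of field drainage.
Nothing the irrigation does changes field drainage; the imbalance is an allocation artefact. With field drainage also predicting the outcome, the pooled figure is confounded, and the within-stratum comparison is the causal one.
Standardising Irrigation A to the population field drainage mix: 0.367·114/458 + 0.334·168/267 + 0.299·55/75 = 0.521.

0.52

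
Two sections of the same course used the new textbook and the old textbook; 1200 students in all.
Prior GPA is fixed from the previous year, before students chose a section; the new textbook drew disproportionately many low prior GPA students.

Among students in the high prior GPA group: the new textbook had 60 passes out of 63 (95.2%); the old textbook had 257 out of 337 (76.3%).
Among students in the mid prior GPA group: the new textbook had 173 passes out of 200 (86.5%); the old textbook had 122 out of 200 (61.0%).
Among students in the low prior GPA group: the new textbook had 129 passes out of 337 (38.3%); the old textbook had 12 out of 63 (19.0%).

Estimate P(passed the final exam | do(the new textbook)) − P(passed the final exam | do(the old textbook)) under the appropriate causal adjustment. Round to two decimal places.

+0.21

Prior GPA band satisfies the back-door criterion: it is not a descendant of the teaching method, and it blocks the spurious path from teaching method to outcome. Adjusting for it (i.e., using the within-prior GPA band rates) gives the causal effect.
Adjusting over the population distribution of prior GPA band: 0.333·(0.952−0.763) + 0.333·(0.865−0.610) + 0.333·(0.383−0.190) = +0.212.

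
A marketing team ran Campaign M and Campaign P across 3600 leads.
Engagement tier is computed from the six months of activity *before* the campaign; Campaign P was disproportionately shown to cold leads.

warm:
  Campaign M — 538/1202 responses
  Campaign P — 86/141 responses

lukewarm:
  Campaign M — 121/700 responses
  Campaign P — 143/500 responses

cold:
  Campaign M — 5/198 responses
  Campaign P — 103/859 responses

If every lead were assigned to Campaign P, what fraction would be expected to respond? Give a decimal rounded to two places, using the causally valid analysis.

0.36

The engagement tier-specific comparison favours Campaign P throughout, but the pooled figures favour Campaign M. The question is whether to condition on engagement tier.
Engagement tier satisfies the back-door criterion: it is not a descendant of the campaign, and it blocks the spurious path from campaign to outcome. Adjusting for it (i.e., using the within-engagement tier rates) gives the causal effect.
Standardising Campaign P to the population engagement tier mix: 0.373·86/141 + 0.333·143/500 + 0.294·103/859 = 0.358.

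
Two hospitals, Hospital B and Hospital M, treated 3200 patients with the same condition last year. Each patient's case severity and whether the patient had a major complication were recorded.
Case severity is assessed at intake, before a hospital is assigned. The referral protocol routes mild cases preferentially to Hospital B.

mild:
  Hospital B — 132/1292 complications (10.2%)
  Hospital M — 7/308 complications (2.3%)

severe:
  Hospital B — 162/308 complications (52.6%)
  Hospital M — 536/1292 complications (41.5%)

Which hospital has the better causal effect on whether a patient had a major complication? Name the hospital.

The stratified and pooled comparisons disagree (Hospital M wins within each case severity; Hospital B wins overall), so the answer turns on the causal role of case severity.
Since case severity is a pre-existing factor (not a product of the hospital) and it affects the outcome on its own, it is a confounder. The stratified rates, not the pooled rate, identify the causal effect.
Within each level — mild: 10.2% vs 2.3%; severe: 52.6% vs 41.5% — Hospital M is lower every time.

Hospital M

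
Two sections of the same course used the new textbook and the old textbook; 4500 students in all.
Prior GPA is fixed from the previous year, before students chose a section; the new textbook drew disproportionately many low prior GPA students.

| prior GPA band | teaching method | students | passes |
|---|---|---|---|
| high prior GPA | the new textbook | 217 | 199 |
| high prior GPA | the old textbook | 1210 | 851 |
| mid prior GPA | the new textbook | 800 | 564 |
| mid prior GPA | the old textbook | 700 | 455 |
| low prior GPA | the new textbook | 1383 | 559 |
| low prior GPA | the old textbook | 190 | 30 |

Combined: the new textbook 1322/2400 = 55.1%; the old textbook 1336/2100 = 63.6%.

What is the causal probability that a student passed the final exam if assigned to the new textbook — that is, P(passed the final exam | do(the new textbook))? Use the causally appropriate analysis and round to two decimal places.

0.67

Prior GPA band satisfies the back-door criterion: it is not a descendant of the teaching method, and it blocks the spurious path from teaching method to outcome. Adjusting for it (i.e., using the within-prior GPA band rates) gives the causal effect.
Standardising the new textbook to the population prior GPA band mix: 0.317·199/217 + 0.333·564/800 + 0.350·559/1383 = 0.667.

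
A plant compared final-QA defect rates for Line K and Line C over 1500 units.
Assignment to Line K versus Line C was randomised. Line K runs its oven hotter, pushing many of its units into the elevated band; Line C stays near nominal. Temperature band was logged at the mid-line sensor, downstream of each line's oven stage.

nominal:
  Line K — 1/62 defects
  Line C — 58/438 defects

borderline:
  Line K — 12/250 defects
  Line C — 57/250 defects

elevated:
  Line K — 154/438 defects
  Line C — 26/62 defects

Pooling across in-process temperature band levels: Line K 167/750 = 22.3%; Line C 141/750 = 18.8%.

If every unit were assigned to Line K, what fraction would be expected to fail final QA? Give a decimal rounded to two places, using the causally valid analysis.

Stratifying would compare lines among units the lines themselves sorted into in-process temperature band groups — a form of selection on an intermediate. The unconditioned pooled rates give the total causal effect.
So P(outcome | do(Line K)) is just the pooled rate for Line K: 167/750 = 0.223.

0.22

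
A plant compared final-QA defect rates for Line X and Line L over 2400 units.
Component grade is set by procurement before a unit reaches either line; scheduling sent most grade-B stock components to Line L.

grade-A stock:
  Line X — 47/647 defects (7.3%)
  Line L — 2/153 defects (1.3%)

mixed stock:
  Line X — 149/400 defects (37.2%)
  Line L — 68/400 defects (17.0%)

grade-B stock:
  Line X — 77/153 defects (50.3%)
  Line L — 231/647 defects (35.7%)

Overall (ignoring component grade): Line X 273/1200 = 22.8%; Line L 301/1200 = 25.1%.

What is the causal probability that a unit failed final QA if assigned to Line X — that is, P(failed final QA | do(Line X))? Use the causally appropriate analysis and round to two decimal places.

The component grade-specific comparison favours Line L throughout, but the pooled figures favour Line X. The question is whether to condition on component grade.
The imbalance in component grade arose from how units were allocated, not from anything the line did; and component grade independently affects the outcome. The pooled gap is confounded — condition on component grade.
Standardising Line X to the population component grade mix: 0.333·47/647 + 0.333·149/400 + 0.333·77/153 = 0.316.

0.32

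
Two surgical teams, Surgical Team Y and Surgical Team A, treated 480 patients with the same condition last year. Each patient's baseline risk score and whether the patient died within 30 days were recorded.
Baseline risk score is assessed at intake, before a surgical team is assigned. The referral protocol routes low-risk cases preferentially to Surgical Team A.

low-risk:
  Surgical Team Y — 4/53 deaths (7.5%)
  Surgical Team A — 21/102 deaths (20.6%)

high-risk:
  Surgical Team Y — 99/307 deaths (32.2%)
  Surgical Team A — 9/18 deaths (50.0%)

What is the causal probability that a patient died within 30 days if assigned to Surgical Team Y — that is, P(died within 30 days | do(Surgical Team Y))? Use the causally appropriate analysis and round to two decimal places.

Surgical Team Y is lower inside every baseline risk score stratum but Surgical Team A is lower in aggregate. Whether to stratify depends on how baseline risk score relates to the surgical team.
Since baseline risk score is a pre-existing factor (not a product of the surgical team) and it affects the outcome on its own, it is a confounder. The stratified rates, not the pooled rate, identify the causal effect.
Standardising Surgical Team Y to the population baseline risk score mix: 0.323·4/53 + 0.677·99/307 = 0.243.

0.24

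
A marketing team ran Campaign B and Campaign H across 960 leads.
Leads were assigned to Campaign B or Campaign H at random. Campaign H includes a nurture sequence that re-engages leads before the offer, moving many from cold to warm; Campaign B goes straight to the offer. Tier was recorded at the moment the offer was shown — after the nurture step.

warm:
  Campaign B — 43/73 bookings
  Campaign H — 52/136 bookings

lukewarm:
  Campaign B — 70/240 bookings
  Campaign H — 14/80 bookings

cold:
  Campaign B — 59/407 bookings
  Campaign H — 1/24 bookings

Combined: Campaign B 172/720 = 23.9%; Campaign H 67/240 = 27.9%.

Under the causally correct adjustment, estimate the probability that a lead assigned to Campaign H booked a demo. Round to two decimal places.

Within every engagement tier level Campaign B has the higher rate, yet pooled Campaign H does — Simpson's reversal.
The distribution of engagement tier is itself part of what the campaign does — it is an intermediate outcome. Holding it fixed would remove that part of the effect; the total effect is the pooled difference.
So P(outcome | do(Campaign H)) is just the pooled rate for Campaign H: 67/240 = 0.279.

0.28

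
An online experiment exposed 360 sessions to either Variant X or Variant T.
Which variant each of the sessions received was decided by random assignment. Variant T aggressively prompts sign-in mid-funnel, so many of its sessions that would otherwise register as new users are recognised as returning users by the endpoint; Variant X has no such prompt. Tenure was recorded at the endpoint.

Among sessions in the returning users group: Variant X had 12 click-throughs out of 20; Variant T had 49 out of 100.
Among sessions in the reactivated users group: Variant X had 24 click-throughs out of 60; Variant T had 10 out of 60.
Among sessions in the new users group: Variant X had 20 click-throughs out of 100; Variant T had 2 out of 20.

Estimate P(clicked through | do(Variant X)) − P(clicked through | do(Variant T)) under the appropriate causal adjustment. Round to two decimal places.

User tenure here is a post-treatment variable shaped by the variant; conditioning on it would introduce bias rather than remove it. The overall comparison is the causal one.
The causal difference is the pooled difference: 0.311 − 0.339 = -0.028.

-0.03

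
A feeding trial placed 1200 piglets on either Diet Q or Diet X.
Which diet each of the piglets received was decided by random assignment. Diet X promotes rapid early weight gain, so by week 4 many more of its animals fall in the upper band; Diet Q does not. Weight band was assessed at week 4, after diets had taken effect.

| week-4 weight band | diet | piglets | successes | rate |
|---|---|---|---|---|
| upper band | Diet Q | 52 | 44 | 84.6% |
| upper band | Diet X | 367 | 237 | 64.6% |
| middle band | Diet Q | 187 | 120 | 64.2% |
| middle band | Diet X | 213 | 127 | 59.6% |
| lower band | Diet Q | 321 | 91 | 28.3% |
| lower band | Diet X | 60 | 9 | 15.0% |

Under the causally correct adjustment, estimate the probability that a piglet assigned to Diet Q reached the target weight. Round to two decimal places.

0.46

Week-4 weight band lies on the pathway diet → week-4 weight band → outcome, so adjusting for it blocks the indirect effect. For the total causal effect of diet, use the unadjusted pooled rates.
So P(outcome | do(Diet Q)) is just the pooled rate for Diet Q: 255/560 = 0.455.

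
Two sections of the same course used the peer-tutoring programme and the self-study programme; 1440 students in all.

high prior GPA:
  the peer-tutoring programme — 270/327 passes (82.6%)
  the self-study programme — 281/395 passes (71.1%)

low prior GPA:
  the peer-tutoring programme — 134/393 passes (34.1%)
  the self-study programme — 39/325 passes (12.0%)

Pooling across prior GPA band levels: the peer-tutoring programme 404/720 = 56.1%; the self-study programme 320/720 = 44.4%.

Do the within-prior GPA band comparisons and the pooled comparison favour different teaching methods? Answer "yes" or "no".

no

Within each prior GPA band level (high prior GPA 82.6% vs 71.1%; low prior GPA 34.1% vs 12.0%), the peer-tutoring programme has the higher rate every time. Pooled: 56.1% vs 44.4% — the peer-tutoring programme has the higher rate overall. They agree.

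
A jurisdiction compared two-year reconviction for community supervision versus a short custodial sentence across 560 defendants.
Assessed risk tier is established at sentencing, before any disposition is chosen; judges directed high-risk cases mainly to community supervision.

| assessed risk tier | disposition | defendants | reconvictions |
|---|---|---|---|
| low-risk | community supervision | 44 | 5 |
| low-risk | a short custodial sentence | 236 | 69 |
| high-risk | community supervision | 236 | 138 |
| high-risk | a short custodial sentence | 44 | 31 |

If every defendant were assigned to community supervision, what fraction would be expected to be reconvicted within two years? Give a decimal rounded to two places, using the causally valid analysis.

0.35

Since assessed risk tier is a pre-existing factor (not a product of the disposition) and it affects the outcome on its own, it is a confounder. The stratified rates, not the pooled rate, identify the causal effect.
Standardising community supervision to the population assessed risk tier mix: 0.500·5/44 + 0.500·138/236 = 0.349.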